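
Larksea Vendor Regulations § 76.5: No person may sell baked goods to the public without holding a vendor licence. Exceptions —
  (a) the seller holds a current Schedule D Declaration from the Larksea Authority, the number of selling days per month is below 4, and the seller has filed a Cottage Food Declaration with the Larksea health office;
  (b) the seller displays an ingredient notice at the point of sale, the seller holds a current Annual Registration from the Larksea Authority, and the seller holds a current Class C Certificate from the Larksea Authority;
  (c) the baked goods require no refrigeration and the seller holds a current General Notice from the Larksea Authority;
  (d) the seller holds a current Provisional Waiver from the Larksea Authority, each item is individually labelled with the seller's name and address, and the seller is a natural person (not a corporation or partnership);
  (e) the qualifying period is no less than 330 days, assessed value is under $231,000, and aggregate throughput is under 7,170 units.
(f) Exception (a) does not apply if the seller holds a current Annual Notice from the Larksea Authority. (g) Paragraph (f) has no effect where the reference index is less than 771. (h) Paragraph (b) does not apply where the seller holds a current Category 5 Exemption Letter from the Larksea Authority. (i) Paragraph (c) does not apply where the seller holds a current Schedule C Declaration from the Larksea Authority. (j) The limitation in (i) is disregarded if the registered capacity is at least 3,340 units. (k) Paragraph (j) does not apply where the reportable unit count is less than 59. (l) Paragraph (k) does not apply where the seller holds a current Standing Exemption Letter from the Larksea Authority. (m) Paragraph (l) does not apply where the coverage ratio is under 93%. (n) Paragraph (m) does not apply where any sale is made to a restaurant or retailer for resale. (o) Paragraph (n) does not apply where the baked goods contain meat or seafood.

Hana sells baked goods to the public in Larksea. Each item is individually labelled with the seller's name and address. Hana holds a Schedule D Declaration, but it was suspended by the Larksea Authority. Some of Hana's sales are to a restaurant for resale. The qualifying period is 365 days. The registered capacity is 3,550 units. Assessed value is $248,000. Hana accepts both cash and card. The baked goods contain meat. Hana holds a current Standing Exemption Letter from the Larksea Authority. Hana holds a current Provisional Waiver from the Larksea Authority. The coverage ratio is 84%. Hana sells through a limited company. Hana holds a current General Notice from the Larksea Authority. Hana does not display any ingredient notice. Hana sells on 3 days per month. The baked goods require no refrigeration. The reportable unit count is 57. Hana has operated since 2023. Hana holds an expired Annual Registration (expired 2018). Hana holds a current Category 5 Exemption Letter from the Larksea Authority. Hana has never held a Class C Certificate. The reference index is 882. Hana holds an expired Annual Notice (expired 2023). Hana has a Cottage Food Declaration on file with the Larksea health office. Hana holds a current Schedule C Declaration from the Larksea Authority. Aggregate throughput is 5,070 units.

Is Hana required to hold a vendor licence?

Exception (a) requires that the seller holds a current Schedule D Declaration from the Larksea Authority; but no current Schedule D Declaration is held, so (a) is unavailable.
Exception (b) does not apply: no ingredient notice is displayed.
All of (c)'s requirements are met (the baked goods are shelf-stable; a current General Notice is held). But: (i) is engaged — a current Schedule C Declaration is held. (j) would limit (i) — the registered capacity is 3,550 units, meeting the 3,340 units threshold — but (k) sets (j) aside: (k) operates against (j): the reportable unit count is 57, less than the 59 limit. (l) operates (a current Standing Exemption Letter is held), but is itself disapplied by (m): (m) is triggered — the coverage ratio is 84%, under the 93% limit. (n) is engaged (some sales are to a restaurant for resale), but is itself disapplied by (o): (o) operates against (n): the baked goods contain meat. Exception (c) does not apply.
Exception (d) fails — the seller operates through a limited company.
Exception (e) does not apply: assessed value is $248,000, not under $231,000.
No exception is made out. Hana falls within the general rule.

Yes — Hana must hold a vendor licence.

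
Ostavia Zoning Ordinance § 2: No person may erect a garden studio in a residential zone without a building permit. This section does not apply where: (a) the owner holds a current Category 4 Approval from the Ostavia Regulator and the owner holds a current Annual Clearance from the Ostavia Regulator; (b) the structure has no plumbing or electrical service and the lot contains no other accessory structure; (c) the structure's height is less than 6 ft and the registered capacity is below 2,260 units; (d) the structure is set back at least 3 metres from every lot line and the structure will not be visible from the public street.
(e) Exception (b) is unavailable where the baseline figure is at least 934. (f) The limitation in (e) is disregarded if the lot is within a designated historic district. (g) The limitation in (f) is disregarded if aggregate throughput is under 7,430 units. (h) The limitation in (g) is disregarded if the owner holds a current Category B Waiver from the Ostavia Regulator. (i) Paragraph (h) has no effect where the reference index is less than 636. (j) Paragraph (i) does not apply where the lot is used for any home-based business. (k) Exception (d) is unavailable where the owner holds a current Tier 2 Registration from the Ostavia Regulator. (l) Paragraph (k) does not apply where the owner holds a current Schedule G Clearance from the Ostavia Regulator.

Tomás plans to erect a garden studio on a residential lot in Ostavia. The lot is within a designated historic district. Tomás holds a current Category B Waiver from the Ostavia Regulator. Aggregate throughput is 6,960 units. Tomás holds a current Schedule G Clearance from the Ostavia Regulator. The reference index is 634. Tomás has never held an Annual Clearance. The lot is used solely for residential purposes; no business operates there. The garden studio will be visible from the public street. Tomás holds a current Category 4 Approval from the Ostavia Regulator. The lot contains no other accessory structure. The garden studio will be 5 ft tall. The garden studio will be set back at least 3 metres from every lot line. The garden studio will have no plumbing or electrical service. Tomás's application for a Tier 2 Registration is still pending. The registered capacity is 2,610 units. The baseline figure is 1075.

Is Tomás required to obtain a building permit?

Exception (a) fails — no current Annual Clearance is held.
Exception (b)'s conditions are all satisfied: there is no plumbing or electrical service; the lot has no other accessory structure. But applying paragraphs (e)–(j): (e) operates against (b): the baseline figure is 1,075, meeting the 934 threshold. (f) would limit (e) — the lot is in a historic district — but (g) sets (f) aside: (g) operates against (f): aggregate throughput is 6,960 units, under the 7,430 units limit. (h) applies (a current Category B Waiver is held), but is set aside by (i): (i) applies — the reference index is 634, less than the 636 limit. (j) is inapplicable (the lot is solely residential), so (i) stands. Exception (b) does not apply.
Exception (c) requires that the registered capacity is below 2,260 units; but the registered capacity is 2,610 units, not below 2,260 units, so (c) is unavailable.
Exception (d) requires that the structure will not be visible from the public street; but the structure will be visible from the street, so (d) is unavailable.
No exception applies. The general rule governs.

Yes — Tomás must obtain a building permit.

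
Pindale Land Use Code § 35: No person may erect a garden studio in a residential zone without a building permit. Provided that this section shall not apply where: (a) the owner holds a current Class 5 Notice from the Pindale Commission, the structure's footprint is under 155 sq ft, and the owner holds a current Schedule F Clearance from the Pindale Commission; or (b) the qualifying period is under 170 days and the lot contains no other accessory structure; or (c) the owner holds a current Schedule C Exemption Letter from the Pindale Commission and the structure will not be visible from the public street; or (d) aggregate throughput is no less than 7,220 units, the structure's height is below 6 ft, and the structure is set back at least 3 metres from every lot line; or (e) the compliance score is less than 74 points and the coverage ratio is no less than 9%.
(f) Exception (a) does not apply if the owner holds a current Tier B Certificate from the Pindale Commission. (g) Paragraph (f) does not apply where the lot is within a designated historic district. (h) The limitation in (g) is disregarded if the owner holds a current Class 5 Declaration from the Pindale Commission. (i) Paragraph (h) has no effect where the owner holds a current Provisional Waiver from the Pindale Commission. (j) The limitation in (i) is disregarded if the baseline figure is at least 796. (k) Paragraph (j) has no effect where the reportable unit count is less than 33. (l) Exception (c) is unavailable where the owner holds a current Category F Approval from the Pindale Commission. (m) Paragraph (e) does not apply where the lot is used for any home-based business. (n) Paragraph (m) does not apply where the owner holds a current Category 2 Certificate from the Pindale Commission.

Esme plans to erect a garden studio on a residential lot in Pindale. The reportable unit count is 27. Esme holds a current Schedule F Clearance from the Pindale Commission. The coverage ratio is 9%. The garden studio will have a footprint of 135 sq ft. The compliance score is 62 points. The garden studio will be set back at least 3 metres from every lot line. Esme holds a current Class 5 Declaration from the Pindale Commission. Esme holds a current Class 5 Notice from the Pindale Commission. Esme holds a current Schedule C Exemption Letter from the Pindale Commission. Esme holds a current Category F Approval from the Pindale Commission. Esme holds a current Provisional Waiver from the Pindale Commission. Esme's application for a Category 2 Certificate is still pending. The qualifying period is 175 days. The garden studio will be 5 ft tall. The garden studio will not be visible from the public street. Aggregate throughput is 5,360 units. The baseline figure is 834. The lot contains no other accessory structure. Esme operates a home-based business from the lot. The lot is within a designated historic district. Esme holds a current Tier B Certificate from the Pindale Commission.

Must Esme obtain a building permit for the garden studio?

No — exception (a) applies; Esme does not need a building permit.

All of (a)'s requirements are met (a current Class 5 Notice is held; the structure's footprint is 135 sq ft, under the 155 sq ft limit; a current Schedule F Clearance is held). Considering the limiting provisions: (f) is engaged (a current Tier B Certificate is held), but is set aside by (g): (g) applies — the lot is in a historic district. (h) operates (a current Class 5 Declaration is held), but is set aside by (i): (i) operates against (h): a current Provisional Waiver is held. (j) would limit (i) — the baseline figure is 834, meeting the 796 threshold — but (k) sets (j) aside: (k) operates against (j): the reportable unit count is 27, less than the 33 limit. So (a) applies.
Exception (b) does not apply: the qualifying period is 175 days, not under 170 days.
Exception (c)'s conditions are all satisfied: a current Schedule C Exemption Letter is held; the structure will not be visible from the street. But applying paragraph (l): (l) operates against (c): a current Category F Approval is held. (c) is therefore removed.
Exception (d) does not apply: aggregate throughput is 5,360 units, short of 7,220 units.
Exception (e)'s conditions are all satisfied: the compliance score is 62 points, less than the 74 points limit; the coverage ratio is 9%, meeting the 9% threshold. However, paragraphs (m)–(n) must be considered: (m) operates against (e): a home-based business operates on the lot. (n), which would lift (m), is not engaged — no current Category 2 Certificate is held. So (e) is unavailable.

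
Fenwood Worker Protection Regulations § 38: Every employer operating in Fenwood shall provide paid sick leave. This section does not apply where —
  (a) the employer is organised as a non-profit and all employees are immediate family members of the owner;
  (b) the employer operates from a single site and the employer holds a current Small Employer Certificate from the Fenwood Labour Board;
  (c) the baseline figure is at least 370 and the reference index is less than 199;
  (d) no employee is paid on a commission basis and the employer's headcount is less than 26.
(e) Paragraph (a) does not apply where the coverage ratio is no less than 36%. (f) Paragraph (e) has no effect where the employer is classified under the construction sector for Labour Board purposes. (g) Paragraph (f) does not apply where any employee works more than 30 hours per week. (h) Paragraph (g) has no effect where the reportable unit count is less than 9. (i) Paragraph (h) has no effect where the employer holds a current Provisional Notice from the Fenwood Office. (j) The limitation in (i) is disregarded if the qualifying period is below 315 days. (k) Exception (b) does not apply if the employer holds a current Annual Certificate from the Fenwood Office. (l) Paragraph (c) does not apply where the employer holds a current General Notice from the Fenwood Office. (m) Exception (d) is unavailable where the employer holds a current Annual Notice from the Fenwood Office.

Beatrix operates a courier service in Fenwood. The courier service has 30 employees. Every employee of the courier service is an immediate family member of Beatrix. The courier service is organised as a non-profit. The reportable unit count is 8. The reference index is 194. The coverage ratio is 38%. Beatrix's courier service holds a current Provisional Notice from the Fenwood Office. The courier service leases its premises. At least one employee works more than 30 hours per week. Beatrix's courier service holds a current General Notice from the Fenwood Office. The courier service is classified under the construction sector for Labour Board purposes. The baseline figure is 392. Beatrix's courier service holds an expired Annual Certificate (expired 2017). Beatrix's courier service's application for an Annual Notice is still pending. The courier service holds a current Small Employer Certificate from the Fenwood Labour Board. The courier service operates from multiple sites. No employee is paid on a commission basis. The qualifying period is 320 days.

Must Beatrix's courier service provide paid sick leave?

Exception (a)'s conditions are all satisfied: the employer is a non-profit; every employee is an immediate family member. But applying paragraphs (e)–(j): (e) operates against (a): the coverage ratio is 38%, meeting the 36% threshold. (f) is engaged (the courier service is classified under the construction sector), but is set aside by (g): (g) is engaged — at least one employee exceeds 30 hours/week. (h) would limit (g) — the reportable unit count is 8, less than the 9 limit — but (i) sets (h) aside: (i) applies — a current Provisional Notice is held. (j) does not operate here (the qualifying period is 320 days, not below 315 days), so (i) stands. Exception (a) does not apply.
Exception (b) does not apply: the employer operates from multiple sites.
All of (c)'s requirements are met (the baseline figure is 392, meeting the 370 threshold; the reference index is 194, less than the 199 limit). Turning to paragraph (l): (l) operates against (c): a current General Notice is held. So (c) is unavailable.
Exception (d) does not apply: the employer's headcount is 30, not less than 26.
Every exception is unavailable, so the rule governs.

Yes — Beatrix's courier service must provide paid sick leave.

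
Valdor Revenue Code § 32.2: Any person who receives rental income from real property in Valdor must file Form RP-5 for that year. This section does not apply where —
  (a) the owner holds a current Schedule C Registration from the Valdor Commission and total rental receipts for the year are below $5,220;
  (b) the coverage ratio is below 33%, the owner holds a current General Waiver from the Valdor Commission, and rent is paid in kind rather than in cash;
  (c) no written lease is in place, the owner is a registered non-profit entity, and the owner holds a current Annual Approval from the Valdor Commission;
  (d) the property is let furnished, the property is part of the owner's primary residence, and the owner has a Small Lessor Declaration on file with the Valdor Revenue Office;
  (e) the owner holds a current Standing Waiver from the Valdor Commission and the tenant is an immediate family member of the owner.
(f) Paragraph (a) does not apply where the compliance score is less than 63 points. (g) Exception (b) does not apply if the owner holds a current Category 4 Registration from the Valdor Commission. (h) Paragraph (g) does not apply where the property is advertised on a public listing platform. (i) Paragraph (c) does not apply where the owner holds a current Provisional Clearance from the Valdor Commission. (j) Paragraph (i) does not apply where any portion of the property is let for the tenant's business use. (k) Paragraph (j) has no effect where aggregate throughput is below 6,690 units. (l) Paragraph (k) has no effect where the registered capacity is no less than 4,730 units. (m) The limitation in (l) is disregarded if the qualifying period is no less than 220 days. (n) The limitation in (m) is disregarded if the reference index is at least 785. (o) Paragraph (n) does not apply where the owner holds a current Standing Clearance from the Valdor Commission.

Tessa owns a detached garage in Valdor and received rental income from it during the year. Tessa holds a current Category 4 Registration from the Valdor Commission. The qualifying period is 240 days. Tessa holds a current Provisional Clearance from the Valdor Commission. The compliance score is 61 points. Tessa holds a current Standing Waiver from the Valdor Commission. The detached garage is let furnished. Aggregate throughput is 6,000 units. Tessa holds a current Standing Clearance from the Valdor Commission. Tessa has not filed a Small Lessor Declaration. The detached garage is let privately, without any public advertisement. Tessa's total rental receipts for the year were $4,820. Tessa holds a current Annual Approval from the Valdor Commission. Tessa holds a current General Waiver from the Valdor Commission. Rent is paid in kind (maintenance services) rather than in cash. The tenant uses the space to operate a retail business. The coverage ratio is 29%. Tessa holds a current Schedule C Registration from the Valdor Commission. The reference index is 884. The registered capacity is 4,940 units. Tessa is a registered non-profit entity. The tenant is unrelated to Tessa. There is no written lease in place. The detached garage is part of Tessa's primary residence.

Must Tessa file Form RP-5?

Yes — Tessa must file Form RP-5.

Exception (a): a current Schedule C Registration is held; total rental receipts for the year are $4,820, below the $5,220 limit — every condition holds. But: (f) operates against (a): the compliance score is 61 points, less than the 63 points limit. Exception (a) does not apply.
All of (b)'s requirements are met (the coverage ratio is 29%, below the 33% limit; a current General Waiver is held; rent is paid in kind). But: (g) operates against (b): a current Category 4 Registration is held. (h), which would lift (g), does not operate here — the property is let privately without advertisement. So (b) is unavailable.
Exception (c): there is no written lease; Tessa is a registered non-profit; a current Annual Approval is held — every condition holds. Turning to paragraphs (i)–(o): (i) is triggered — a current Provisional Clearance is held. (j) would limit (i) — the space is let for business use — but (k) sets (j) aside: (k) is triggered — aggregate throughput is 6,000 units, below the 6,690 units limit. (l) is engaged (the registered capacity is 4,940 units, meeting the 4,730 units threshold), but is itself disapplied by (m): (m) is triggered — the qualifying period is 240 days, meeting the 220 days threshold. (n) would limit (m) — the reference index is 884, meeting the 785 threshold — but (o) sets (n) aside: (o) is engaged — a current Standing Clearance is held. (c) is therefore removed.
Exception (d) does not apply: no Small Lessor Declaration is on file.
Exception (e) requires that the tenant is an immediate family member of the owner; but the tenant is unrelated to the owner, so (e) is unavailable.
None of the exceptions is available; § 32.2 applies in full.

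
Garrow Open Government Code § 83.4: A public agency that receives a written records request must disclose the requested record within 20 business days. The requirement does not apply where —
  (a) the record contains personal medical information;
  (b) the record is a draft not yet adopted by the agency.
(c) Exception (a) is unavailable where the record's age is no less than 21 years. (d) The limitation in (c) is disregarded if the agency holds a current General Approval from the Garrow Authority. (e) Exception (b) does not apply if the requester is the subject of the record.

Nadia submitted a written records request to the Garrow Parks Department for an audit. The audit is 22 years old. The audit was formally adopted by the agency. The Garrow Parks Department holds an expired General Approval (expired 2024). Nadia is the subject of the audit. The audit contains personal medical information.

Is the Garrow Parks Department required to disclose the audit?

Yes — the Garrow Parks Department must disclose the audit.

Exception (a): the audit contains personal medical information — every condition holds. But: (c) applies — the record's age is 22 years, meeting the 21 years threshold. (d), which would lift (c), is inapplicable — no current General Approval is held. So (a) is unavailable.
Exception (b) fails — the audit has been formally adopted.
No exception is made out. the Garrow Parks Department falls within the general rule.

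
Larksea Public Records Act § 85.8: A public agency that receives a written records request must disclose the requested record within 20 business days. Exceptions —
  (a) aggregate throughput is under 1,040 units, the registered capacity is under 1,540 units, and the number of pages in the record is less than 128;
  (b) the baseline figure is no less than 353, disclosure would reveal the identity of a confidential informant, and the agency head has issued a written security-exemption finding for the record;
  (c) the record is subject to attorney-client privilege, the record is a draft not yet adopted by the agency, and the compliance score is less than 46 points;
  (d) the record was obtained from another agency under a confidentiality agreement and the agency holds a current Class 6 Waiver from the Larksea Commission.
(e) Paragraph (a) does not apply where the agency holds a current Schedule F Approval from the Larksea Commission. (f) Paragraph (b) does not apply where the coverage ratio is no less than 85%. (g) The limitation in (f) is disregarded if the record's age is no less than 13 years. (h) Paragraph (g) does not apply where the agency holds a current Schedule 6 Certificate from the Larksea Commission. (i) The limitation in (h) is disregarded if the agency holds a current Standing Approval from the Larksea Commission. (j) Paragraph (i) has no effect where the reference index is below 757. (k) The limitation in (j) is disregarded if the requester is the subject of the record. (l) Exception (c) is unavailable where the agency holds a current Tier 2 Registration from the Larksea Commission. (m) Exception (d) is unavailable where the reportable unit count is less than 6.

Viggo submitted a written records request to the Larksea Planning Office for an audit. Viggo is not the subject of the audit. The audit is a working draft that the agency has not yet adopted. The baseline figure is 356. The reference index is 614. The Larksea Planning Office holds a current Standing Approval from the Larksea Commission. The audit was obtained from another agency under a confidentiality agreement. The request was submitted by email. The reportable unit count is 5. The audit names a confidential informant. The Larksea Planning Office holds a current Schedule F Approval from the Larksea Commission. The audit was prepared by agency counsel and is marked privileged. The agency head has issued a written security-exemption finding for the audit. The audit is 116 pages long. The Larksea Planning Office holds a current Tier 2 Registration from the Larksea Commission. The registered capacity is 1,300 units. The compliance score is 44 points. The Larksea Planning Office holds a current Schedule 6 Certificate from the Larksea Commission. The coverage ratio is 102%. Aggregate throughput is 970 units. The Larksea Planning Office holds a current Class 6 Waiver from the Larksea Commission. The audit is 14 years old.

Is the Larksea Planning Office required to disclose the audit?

Yes — the Larksea Planning Office must disclose the audit.

Exception (a): aggregate throughput is 970 units, under the 1,040 units limit; the registered capacity is 1,300 units, under the 1,540 units limit; the number of pages in the record is 116, less than the 128 limit — every condition holds. However, paragraph (e) must be considered: (e) applies — a current Schedule F Approval is held. Exception (a) does not apply.
Exception (b)'s conditions are all satisfied: the baseline figure is 356, meeting the 353 threshold; the audit names a confidential informant; a written security-exemption finding has been issued. But applying paragraphs (f)–(k): (f) operates — the coverage ratio is 102%, meeting the 85% threshold. (g) applies (the record's age is 14 years, meeting the 13 years threshold), but is itself disapplied by (h): (h) operates against (g): a current Schedule 6 Certificate is held. (i) would limit (h) — a current Standing Approval is held — but (j) sets (i) aside: (j) is engaged — the reference index is 614, below the 757 limit. (k) does not operate here (Viggo is not the subject of the audit), so (j) stands. (b) is therefore removed.
Exception (c): the audit is privileged; the audit is an unadopted draft; the compliance score is 44 points, less than the 46 points limit — every condition holds. However, paragraph (l) must be considered: (l) is triggered — a current Tier 2 Registration is held. (c) is therefore removed.
Exception (d) is satisfied on its face — the audit was obtained under a confidentiality agreement; a current Class 6 Waiver is held. But applying paragraph (m): (m) operates — the reportable unit count is 5, less than the 6 limit. Exception (d) does not apply.
No exception applies. The general rule governs.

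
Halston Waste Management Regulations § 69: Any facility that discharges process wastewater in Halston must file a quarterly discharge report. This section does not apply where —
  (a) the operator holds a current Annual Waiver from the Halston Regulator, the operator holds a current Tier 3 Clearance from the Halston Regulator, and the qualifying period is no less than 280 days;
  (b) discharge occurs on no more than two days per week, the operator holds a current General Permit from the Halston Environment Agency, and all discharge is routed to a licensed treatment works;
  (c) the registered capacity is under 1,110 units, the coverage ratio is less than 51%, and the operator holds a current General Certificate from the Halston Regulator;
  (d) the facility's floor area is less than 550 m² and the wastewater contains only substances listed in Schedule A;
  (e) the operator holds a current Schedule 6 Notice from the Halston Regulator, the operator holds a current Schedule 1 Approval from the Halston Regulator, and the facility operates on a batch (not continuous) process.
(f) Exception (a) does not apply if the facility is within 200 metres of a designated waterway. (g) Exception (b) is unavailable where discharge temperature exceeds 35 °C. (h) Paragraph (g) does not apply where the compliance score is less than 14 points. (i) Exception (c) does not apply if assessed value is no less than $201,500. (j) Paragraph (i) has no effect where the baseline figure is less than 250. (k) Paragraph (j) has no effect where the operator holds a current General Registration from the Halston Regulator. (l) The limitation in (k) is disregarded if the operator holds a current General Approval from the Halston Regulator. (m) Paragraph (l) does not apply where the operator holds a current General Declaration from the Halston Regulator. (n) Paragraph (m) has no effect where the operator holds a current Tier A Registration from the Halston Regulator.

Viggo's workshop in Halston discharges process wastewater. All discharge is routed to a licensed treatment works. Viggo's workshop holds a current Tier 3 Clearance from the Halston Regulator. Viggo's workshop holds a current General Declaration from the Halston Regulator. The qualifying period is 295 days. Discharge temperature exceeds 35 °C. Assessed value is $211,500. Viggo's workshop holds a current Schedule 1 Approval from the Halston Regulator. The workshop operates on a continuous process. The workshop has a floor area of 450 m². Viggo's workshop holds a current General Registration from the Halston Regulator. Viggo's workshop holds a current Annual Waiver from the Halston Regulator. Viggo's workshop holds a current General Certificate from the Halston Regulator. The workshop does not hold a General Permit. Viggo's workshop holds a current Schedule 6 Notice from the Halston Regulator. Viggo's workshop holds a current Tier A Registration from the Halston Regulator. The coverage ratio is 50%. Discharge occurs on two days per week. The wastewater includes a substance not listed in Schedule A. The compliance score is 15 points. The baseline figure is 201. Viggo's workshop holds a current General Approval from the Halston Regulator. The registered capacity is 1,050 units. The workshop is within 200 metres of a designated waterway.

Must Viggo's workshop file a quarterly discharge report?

Exception (a): a current Annual Waiver is held; a current Tier 3 Clearance is held; the qualifying period is 295 days, meeting the 280 days threshold — every condition holds. But applying paragraph (f): (f) operates against (a): the workshop is within 200 m of a designated waterway. Exception (a) does not apply.
Exception (b) does not apply: no General Permit is held.
Exception (c): the registered capacity is 1,050 units, under the 1,110 units limit; the coverage ratio is 50%, less than the 51% limit; a current General Certificate is held — every condition holds. Applying paragraphs (i)–(n): (i) would limit (c) — assessed value is $211,500, meeting the $201,500 threshold — but (j) sets (i) aside: (j) operates against (i): the baseline figure is 201, less than the 250 limit. (k) is triggered (a current General Registration is held), but is overridden by (l): (l) operates against (k): a current General Approval is held. (m) applies (a current General Declaration is held), but is itself disapplied by (n): (n) is engaged — a current Tier A Registration is held. (c) remains available.
Exception (d) requires that the wastewater contains only substances listed in Schedule A; but the wastewater includes a non-Schedule-A substance, so (d) is unavailable.
Exception (e) requires that the facility operates on a batch (not continuous) process; but the facility operates on a continuous process, so (e) is unavailable.

No — exception (c) applies; Viggo's workshop is not required to file a quarterly discharge report.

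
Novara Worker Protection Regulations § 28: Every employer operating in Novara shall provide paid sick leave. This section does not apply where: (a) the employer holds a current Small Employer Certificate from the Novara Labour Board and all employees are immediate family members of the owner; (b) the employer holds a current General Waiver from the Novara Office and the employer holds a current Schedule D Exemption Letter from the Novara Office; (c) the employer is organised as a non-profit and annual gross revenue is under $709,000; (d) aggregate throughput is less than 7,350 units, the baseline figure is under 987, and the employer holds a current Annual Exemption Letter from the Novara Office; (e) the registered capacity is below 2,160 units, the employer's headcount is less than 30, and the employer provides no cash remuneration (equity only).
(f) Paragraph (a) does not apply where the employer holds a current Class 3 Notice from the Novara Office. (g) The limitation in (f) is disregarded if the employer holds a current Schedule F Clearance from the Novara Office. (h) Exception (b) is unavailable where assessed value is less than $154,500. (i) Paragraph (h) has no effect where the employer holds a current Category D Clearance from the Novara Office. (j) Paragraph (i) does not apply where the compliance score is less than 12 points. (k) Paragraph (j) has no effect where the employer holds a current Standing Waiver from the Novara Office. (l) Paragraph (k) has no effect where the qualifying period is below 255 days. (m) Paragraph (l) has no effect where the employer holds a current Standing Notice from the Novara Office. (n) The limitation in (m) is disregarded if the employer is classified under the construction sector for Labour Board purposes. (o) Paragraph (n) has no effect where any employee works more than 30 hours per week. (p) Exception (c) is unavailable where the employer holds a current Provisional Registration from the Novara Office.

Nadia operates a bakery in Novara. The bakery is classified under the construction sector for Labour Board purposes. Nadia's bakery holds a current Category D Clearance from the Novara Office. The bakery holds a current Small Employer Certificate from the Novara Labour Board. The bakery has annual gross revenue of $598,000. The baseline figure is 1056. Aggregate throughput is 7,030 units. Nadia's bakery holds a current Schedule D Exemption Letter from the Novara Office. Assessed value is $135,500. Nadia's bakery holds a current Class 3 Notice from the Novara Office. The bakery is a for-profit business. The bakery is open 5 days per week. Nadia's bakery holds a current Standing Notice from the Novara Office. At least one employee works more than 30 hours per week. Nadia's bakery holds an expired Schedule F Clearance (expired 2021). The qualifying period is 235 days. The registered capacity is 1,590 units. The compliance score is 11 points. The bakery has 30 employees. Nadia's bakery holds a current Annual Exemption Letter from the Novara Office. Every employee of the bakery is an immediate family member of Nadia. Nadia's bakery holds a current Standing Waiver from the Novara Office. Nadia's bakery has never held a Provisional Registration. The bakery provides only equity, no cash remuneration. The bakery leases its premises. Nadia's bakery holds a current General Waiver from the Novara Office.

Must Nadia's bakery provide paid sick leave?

Exception (a): a current Small Employer Certificate is held; every employee is an immediate family member — every condition holds. But: (f) operates against (a): a current Class 3 Notice is held. (g), which would lift (f), does not operate here — the Schedule F Clearance is not current. So (a) is unavailable.
Exception (b)'s conditions are all satisfied: a current General Waiver is held; a current Schedule D Exemption Letter is held. Under paragraphs (h)–(o): (h) would limit (b) — assessed value is $135,500, less than the $154,500 limit — but (i) sets (h) aside: (i) operates — a current Category D Clearance is held. (j) is engaged (the compliance score is 11 points, less than the 12 points limit), but is set aside by (k): (k) is engaged — a current Standing Waiver is held. (l) would limit (k) — the qualifying period is 235 days, below the 255 days limit — but (m) sets (l) aside: (m) operates against (l): a current Standing Notice is held. (n) operates (the bakery is classified under the construction sector), but is displaced by (o): (o) is triggered — at least one employee exceeds 30 hours/week. So (b) applies.
Exception (c) requires that the employer is organised as a non-profit; but the employer is for-profit, so (c) is unavailable.
Exception (d) requires that the baseline figure is under 987; but the baseline figure is 1,056, not under 987, so (d) is unavailable.
Exception (e) does not apply: the employer's headcount is 30, not less than 30.

No — exception (b) applies; Nadia's bakery is not required to provide paid sick leave.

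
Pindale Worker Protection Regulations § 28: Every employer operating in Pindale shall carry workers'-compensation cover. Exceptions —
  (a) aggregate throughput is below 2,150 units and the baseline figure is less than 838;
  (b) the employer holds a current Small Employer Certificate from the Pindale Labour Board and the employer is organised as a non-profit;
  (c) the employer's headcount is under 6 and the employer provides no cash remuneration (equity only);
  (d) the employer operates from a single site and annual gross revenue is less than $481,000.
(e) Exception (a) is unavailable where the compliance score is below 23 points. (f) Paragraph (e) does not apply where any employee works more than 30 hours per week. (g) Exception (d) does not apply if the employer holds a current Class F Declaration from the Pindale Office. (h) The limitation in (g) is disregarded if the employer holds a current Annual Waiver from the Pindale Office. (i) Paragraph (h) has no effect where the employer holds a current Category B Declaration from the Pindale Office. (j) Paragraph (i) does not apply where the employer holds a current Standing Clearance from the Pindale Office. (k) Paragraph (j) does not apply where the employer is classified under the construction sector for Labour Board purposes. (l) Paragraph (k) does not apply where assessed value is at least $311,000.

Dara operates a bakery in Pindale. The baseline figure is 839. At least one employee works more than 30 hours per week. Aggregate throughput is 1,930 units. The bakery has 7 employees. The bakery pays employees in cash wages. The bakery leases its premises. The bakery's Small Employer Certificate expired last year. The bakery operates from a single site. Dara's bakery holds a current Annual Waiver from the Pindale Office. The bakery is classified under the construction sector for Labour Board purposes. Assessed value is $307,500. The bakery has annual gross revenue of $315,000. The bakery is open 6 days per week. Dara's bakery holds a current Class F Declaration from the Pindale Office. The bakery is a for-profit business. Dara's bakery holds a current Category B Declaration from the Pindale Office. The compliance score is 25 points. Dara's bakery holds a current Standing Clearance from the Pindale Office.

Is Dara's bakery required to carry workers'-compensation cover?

Exception (a) requires that the baseline figure is less than 838; but the baseline figure is 839, not less than 838, so (a) is unavailable.
Exception (b) fails — the Small Employer Certificate has expired.
Exception (c) fails — the employer's headcount is 7, not under 6.
Exception (d)'s conditions are all satisfied: the employer operates from a single site; annual gross revenue is $315,000, less than the $481,000 limit. Turning to paragraphs (g)–(l): (g) operates — a current Class F Declaration is held. (h) would limit (g) — a current Annual Waiver is held — but (i) sets (h) aside: (i) operates against (h): a current Category B Declaration is held. (j) would limit (i) — a current Standing Clearance is held — but (k) sets (j) aside: (k) operates against (j): the bakery is classified under the construction sector. (l), which would lift (k), does not operate here — assessed value is $307,500, short of $311,000. (d) is therefore removed.
No exception displaces § 28.

Yes — Dara's bakery must carry workers'-compensation cover.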